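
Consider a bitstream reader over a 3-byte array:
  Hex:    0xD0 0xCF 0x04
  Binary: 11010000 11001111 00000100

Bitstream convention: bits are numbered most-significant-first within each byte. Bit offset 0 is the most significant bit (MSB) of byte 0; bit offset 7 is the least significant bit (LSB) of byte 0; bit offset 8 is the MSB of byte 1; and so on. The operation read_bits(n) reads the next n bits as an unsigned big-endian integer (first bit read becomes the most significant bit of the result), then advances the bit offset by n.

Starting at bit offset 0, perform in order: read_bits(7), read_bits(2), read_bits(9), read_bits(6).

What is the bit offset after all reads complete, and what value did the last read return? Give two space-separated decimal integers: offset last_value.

Answer: 24 4

Derivation:
Read 1: bits[0:7] width=7 -> value=104 (bin 1101000); offset now 7 = byte 0 bit 7; 17 bits remain
Read 2: bits[7:9] width=2 -> value=1 (bin 01); offset now 9 = byte 1 bit 1; 15 bits remain
Read 3: bits[9:18] width=9 -> value=316 (bin 100111100); offset now 18 = byte 2 bit 2; 6 bits remain
Read 4: bits[18:24] width=6 -> value=4 (bin 000100); offset now 24 = byte 3 bit 0; 0 bits remain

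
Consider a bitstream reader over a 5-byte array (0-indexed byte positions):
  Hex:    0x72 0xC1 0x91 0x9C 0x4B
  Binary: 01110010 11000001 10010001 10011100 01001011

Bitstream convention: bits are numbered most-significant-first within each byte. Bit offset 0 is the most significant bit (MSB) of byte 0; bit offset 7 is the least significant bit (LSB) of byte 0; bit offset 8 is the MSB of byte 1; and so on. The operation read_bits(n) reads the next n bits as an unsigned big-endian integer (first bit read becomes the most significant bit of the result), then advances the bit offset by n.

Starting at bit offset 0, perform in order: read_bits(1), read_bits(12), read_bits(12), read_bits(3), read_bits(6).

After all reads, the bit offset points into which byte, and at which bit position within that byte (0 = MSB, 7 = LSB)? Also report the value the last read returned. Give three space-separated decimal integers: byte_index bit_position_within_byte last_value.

Answer: 4 2 49

Derivation:
Read 1: bits[0:1] width=1 -> value=0 (bin 0); offset now 1 = byte 0 bit 1; 39 bits remain
Read 2: bits[1:13] width=12 -> value=3672 (bin 111001011000); offset now 13 = byte 1 bit 5; 27 bits remain
Read 3: bits[13:25] width=12 -> value=803 (bin 001100100011); offset now 25 = byte 3 bit 1; 15 bits remain
Read 4: bits[25:28] width=3 -> value=1 (bin 001); offset now 28 = byte 3 bit 4; 12 bits remain
Read 5: bits[28:34] width=6 -> value=49 (bin 110001); offset now 34 = byte 4 bit 2; 6 bits remain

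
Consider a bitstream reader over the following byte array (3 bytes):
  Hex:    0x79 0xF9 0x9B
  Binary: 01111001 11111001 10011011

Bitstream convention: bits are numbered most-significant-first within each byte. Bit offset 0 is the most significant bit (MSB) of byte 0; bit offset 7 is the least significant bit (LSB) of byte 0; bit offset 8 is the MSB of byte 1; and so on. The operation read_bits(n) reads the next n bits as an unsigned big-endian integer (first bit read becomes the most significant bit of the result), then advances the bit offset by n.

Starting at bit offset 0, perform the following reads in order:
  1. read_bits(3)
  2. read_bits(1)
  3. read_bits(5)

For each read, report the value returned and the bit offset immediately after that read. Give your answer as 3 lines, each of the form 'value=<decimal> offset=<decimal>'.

Answer: value=3 offset=3
value=1 offset=4
value=19 offset=9

Derivation:
Read 1: bits[0:3] width=3 -> value=3 (bin 011); offset now 3 = byte 0 bit 3; 21 bits remain
Read 2: bits[3:4] width=1 -> value=1 (bin 1); offset now 4 = byte 0 bit 4; 20 bits remain
Read 3: bits[4:9] width=5 -> value=19 (bin 10011); offset now 9 = byte 1 bit 1; 15 bits remain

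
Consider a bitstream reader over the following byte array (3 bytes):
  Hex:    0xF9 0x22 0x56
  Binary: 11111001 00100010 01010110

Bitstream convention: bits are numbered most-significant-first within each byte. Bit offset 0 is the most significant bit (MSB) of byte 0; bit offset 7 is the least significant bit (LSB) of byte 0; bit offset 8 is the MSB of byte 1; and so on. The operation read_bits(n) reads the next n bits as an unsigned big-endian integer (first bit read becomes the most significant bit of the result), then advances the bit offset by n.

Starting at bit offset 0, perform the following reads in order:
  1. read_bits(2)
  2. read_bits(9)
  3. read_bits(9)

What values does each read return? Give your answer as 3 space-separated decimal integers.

Read 1: bits[0:2] width=2 -> value=3 (bin 11); offset now 2 = byte 0 bit 2; 22 bits remain
Read 2: bits[2:11] width=9 -> value=457 (bin 111001001); offset now 11 = byte 1 bit 3; 13 bits remain
Read 3: bits[11:20] width=9 -> value=37 (bin 000100101); offset now 20 = byte 2 bit 4; 4 bits remain

Answer: 3 457 37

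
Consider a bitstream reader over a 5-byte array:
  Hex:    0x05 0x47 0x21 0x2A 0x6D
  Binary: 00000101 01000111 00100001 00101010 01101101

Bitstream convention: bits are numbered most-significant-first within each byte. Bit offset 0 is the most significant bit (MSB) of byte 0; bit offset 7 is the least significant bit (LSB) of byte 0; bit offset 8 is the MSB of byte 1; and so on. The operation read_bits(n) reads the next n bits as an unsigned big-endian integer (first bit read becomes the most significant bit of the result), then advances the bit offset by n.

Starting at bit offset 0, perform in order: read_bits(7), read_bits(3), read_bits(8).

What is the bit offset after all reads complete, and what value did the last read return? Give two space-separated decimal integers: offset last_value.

Answer: 18 28

Derivation:
Read 1: bits[0:7] width=7 -> value=2 (bin 0000010); offset now 7 = byte 0 bit 7; 33 bits remain
Read 2: bits[7:10] width=3 -> value=5 (bin 101); offset now 10 = byte 1 bit 2; 30 bits remain
Read 3: bits[10:18] width=8 -> value=28 (bin 00011100); offset now 18 = byte 2 bit 2; 22 bits remain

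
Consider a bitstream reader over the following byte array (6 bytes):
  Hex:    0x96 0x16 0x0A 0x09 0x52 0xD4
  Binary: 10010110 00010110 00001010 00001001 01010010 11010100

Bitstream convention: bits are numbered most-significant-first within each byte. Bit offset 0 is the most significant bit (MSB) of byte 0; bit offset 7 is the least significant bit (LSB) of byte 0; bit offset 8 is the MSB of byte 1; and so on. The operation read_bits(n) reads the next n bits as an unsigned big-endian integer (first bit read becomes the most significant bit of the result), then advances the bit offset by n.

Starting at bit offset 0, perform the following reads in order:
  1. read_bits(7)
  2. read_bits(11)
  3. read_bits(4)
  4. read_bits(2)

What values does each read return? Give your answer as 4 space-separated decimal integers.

Answer: 75 88 2 2

Derivation:
Read 1: bits[0:7] width=7 -> value=75 (bin 1001011); offset now 7 = byte 0 bit 7; 41 bits remain
Read 2: bits[7:18] width=11 -> value=88 (bin 00001011000); offset now 18 = byte 2 bit 2; 30 bits remain
Read 3: bits[18:22] width=4 -> value=2 (bin 0010); offset now 22 = byte 2 bit 6; 26 bits remain
Read 4: bits[22:24] width=2 -> value=2 (bin 10); offset now 24 = byte 3 bit 0; 24 bits remain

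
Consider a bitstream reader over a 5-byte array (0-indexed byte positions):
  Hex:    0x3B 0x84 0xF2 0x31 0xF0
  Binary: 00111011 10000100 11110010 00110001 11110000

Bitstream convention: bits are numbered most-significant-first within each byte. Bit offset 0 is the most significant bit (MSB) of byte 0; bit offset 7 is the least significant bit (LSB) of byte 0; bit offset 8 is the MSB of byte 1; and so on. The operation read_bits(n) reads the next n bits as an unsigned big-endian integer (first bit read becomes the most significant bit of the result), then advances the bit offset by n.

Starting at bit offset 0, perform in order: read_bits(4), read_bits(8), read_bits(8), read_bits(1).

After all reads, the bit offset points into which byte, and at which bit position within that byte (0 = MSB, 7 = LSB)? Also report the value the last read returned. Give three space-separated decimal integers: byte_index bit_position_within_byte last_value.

Read 1: bits[0:4] width=4 -> value=3 (bin 0011); offset now 4 = byte 0 bit 4; 36 bits remain
Read 2: bits[4:12] width=8 -> value=184 (bin 10111000); offset now 12 = byte 1 bit 4; 28 bits remain
Read 3: bits[12:20] width=8 -> value=79 (bin 01001111); offset now 20 = byte 2 bit 4; 20 bits remain
Read 4: bits[20:21] width=1 -> value=0 (bin 0); offset now 21 = byte 2 bit 5; 19 bits remain

Answer: 2 5 0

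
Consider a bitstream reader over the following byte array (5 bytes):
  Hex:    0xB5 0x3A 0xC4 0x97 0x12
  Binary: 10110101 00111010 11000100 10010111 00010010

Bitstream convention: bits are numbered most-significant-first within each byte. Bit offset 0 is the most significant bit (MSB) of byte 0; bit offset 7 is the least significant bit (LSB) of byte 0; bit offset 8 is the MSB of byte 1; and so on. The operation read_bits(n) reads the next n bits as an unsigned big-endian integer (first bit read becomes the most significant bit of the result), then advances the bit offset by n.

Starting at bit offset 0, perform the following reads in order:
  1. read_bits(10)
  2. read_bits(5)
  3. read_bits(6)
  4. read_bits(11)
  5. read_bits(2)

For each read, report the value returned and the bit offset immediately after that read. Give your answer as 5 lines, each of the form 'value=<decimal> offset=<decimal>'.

Read 1: bits[0:10] width=10 -> value=724 (bin 1011010100); offset now 10 = byte 1 bit 2; 30 bits remain
Read 2: bits[10:15] width=5 -> value=29 (bin 11101); offset now 15 = byte 1 bit 7; 25 bits remain
Read 3: bits[15:21] width=6 -> value=24 (bin 011000); offset now 21 = byte 2 bit 5; 19 bits remain
Read 4: bits[21:32] width=11 -> value=1175 (bin 10010010111); offset now 32 = byte 4 bit 0; 8 bits remain
Read 5: bits[32:34] width=2 -> value=0 (bin 00); offset now 34 = byte 4 bit 2; 6 bits remain

Answer: value=724 offset=10
value=29 offset=15
value=24 offset=21
value=1175 offset=32
value=0 offset=34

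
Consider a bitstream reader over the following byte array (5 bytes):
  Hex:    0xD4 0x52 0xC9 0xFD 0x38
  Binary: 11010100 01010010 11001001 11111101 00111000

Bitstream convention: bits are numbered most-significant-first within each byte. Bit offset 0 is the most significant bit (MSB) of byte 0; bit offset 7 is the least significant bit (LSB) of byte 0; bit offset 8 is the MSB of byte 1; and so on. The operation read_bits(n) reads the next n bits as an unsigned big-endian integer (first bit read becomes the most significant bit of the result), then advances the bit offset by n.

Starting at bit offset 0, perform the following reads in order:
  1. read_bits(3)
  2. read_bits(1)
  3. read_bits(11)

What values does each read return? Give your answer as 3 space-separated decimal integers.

Answer: 6 1 553

Derivation:
Read 1: bits[0:3] width=3 -> value=6 (bin 110); offset now 3 = byte 0 bit 3; 37 bits remain
Read 2: bits[3:4] width=1 -> value=1 (bin 1); offset now 4 = byte 0 bit 4; 36 bits remain
Read 3: bits[4:15] width=11 -> value=553 (bin 01000101001); offset now 15 = byte 1 bit 7; 25 bits remain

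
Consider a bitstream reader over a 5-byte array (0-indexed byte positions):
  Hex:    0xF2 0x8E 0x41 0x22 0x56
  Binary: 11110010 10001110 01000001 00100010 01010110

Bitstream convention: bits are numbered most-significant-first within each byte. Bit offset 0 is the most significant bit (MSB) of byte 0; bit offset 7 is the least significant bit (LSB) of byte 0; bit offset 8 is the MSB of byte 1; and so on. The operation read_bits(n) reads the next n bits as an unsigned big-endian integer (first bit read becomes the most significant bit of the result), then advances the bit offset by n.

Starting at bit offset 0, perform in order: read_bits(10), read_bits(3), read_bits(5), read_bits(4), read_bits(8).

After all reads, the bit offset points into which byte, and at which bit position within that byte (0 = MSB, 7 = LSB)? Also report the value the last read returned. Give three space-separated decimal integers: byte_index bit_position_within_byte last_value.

Answer: 3 6 72

Derivation:
Read 1: bits[0:10] width=10 -> value=970 (bin 1111001010); offset now 10 = byte 1 bit 2; 30 bits remain
Read 2: bits[10:13] width=3 -> value=1 (bin 001); offset now 13 = byte 1 bit 5; 27 bits remain
Read 3: bits[13:18] width=5 -> value=25 (bin 11001); offset now 18 = byte 2 bit 2; 22 bits remain
Read 4: bits[18:22] width=4 -> value=0 (bin 0000); offset now 22 = byte 2 bit 6; 18 bits remain
Read 5: bits[22:30] width=8 -> value=72 (bin 01001000); offset now 30 = byte 3 bit 6; 10 bits remain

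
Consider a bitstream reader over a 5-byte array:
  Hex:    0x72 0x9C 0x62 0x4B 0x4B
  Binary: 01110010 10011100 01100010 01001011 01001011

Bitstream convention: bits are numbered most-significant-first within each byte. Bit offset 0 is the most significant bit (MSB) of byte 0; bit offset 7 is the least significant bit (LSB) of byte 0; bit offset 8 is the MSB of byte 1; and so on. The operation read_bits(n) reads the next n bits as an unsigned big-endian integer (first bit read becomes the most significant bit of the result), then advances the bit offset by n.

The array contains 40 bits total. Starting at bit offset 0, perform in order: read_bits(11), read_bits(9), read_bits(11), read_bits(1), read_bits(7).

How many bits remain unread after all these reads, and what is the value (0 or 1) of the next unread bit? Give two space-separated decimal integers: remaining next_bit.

Read 1: bits[0:11] width=11 -> value=916 (bin 01110010100); offset now 11 = byte 1 bit 3; 29 bits remain
Read 2: bits[11:20] width=9 -> value=454 (bin 111000110); offset now 20 = byte 2 bit 4; 20 bits remain
Read 3: bits[20:31] width=11 -> value=293 (bin 00100100101); offset now 31 = byte 3 bit 7; 9 bits remain
Read 4: bits[31:32] width=1 -> value=1 (bin 1); offset now 32 = byte 4 bit 0; 8 bits remain
Read 5: bits[32:39] width=7 -> value=37 (bin 0100101); offset now 39 = byte 4 bit 7; 1 bits remain

Answer: 1 1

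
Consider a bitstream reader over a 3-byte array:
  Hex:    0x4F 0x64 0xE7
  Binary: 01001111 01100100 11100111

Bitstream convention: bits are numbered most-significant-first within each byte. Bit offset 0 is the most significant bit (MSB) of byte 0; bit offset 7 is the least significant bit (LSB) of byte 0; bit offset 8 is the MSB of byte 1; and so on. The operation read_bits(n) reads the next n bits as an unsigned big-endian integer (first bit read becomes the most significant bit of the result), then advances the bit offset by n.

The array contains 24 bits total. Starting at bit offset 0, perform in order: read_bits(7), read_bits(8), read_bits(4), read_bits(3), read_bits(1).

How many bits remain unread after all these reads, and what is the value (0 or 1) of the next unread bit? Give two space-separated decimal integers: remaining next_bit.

Answer: 1 1

Derivation:
Read 1: bits[0:7] width=7 -> value=39 (bin 0100111); offset now 7 = byte 0 bit 7; 17 bits remain
Read 2: bits[7:15] width=8 -> value=178 (bin 10110010); offset now 15 = byte 1 bit 7; 9 bits remain
Read 3: bits[15:19] width=4 -> value=7 (bin 0111); offset now 19 = byte 2 bit 3; 5 bits remain
Read 4: bits[19:22] width=3 -> value=1 (bin 001); offset now 22 = byte 2 bit 6; 2 bits remain
Read 5: bits[22:23] width=1 -> value=1 (bin 1); offset now 23 = byte 2 bit 7; 1 bits remain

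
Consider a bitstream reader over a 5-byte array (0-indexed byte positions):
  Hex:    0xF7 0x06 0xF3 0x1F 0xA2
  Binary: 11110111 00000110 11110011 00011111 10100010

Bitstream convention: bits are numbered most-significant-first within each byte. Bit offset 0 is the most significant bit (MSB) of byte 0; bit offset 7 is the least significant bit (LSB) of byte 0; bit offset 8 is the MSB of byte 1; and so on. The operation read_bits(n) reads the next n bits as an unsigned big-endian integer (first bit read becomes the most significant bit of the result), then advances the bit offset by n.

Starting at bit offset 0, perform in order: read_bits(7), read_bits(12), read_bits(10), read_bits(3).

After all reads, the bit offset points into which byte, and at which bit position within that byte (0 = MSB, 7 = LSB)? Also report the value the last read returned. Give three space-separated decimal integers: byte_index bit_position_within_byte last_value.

Read 1: bits[0:7] width=7 -> value=123 (bin 1111011); offset now 7 = byte 0 bit 7; 33 bits remain
Read 2: bits[7:19] width=12 -> value=2103 (bin 100000110111); offset now 19 = byte 2 bit 3; 21 bits remain
Read 3: bits[19:29] width=10 -> value=611 (bin 1001100011); offset now 29 = byte 3 bit 5; 11 bits remain
Read 4: bits[29:32] width=3 -> value=7 (bin 111); offset now 32 = byte 4 bit 0; 8 bits remain

Answer: 4 0 7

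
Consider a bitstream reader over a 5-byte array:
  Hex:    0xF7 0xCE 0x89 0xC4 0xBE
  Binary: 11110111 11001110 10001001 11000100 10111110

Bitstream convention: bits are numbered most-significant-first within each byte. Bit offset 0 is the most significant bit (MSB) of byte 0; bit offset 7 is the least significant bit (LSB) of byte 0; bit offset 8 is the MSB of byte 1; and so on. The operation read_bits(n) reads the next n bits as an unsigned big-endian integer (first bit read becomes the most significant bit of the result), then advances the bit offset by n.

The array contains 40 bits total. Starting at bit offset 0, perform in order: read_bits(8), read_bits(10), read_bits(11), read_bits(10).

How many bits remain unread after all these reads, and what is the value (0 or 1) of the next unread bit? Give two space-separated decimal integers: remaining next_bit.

Answer: 1 0

Derivation:
Read 1: bits[0:8] width=8 -> value=247 (bin 11110111); offset now 8 = byte 1 bit 0; 32 bits remain
Read 2: bits[8:18] width=10 -> value=826 (bin 1100111010); offset now 18 = byte 2 bit 2; 22 bits remain
Read 3: bits[18:29] width=11 -> value=312 (bin 00100111000); offset now 29 = byte 3 bit 5; 11 bits remain
Read 4: bits[29:39] width=10 -> value=607 (bin 1001011111); offset now 39 = byte 4 bit 7; 1 bits remain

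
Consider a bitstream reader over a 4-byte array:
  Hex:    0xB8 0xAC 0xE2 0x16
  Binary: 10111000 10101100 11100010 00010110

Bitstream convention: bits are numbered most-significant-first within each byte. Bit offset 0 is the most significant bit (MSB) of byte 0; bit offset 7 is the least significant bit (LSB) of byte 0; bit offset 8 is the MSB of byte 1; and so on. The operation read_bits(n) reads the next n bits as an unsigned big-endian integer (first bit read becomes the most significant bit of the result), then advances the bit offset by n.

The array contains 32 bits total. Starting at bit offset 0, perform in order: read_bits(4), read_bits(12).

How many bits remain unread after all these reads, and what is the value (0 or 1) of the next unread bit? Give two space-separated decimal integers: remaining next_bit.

Answer: 16 1

Derivation:
Read 1: bits[0:4] width=4 -> value=11 (bin 1011); offset now 4 = byte 0 bit 4; 28 bits remain
Read 2: bits[4:16] width=12 -> value=2220 (bin 100010101100); offset now 16 = byte 2 bit 0; 16 bits remain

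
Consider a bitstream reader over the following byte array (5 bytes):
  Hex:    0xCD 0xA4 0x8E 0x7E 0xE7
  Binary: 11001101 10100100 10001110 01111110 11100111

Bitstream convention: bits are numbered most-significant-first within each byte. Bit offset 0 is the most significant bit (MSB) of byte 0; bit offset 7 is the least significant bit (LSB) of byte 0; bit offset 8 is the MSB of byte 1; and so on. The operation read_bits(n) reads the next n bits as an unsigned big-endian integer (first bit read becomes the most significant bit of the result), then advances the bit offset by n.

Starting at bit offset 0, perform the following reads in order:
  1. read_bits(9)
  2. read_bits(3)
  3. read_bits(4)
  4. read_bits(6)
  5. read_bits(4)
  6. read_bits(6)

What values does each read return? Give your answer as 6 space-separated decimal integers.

Answer: 411 2 4 35 9 62

Derivation:
Read 1: bits[0:9] width=9 -> value=411 (bin 110011011); offset now 9 = byte 1 bit 1; 31 bits remain
Read 2: bits[9:12] width=3 -> value=2 (bin 010); offset now 12 = byte 1 bit 4; 28 bits remain
Read 3: bits[12:16] width=4 -> value=4 (bin 0100); offset now 16 = byte 2 bit 0; 24 bits remain
Read 4: bits[16:22] width=6 -> value=35 (bin 100011); offset now 22 = byte 2 bit 6; 18 bits remain
Read 5: bits[22:26] width=4 -> value=9 (bin 1001); offset now 26 = byte 3 bit 2; 14 bits remain
Read 6: bits[26:32] width=6 -> value=62 (bin 111110); offset now 32 = byte 4 bit 0; 8 bits remain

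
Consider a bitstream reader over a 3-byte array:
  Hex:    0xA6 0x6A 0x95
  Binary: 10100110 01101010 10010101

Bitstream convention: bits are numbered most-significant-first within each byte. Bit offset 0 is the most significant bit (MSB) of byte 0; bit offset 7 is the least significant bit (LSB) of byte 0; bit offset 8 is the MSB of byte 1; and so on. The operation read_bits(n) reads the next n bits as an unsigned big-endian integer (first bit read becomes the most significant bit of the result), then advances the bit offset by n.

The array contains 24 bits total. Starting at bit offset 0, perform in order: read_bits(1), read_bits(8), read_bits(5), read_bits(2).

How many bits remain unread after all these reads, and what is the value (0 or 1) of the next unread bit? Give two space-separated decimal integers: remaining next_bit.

Read 1: bits[0:1] width=1 -> value=1 (bin 1); offset now 1 = byte 0 bit 1; 23 bits remain
Read 2: bits[1:9] width=8 -> value=76 (bin 01001100); offset now 9 = byte 1 bit 1; 15 bits remain
Read 3: bits[9:14] width=5 -> value=26 (bin 11010); offset now 14 = byte 1 bit 6; 10 bits remain
Read 4: bits[14:16] width=2 -> value=2 (bin 10); offset now 16 = byte 2 bit 0; 8 bits remain

Answer: 8 1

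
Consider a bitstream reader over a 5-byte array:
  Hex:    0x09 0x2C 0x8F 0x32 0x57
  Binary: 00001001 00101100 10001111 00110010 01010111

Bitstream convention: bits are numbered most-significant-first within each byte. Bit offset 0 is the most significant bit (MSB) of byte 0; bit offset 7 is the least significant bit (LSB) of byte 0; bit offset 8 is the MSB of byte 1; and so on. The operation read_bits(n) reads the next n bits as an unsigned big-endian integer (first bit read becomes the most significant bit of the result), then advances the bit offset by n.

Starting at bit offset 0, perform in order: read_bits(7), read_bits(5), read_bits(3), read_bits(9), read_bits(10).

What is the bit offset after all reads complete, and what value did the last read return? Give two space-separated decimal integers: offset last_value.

Read 1: bits[0:7] width=7 -> value=4 (bin 0000100); offset now 7 = byte 0 bit 7; 33 bits remain
Read 2: bits[7:12] width=5 -> value=18 (bin 10010); offset now 12 = byte 1 bit 4; 28 bits remain
Read 3: bits[12:15] width=3 -> value=6 (bin 110); offset now 15 = byte 1 bit 7; 25 bits remain
Read 4: bits[15:24] width=9 -> value=143 (bin 010001111); offset now 24 = byte 3 bit 0; 16 bits remain
Read 5: bits[24:34] width=10 -> value=201 (bin 0011001001); offset now 34 = byte 4 bit 2; 6 bits remain

Answer: 34 201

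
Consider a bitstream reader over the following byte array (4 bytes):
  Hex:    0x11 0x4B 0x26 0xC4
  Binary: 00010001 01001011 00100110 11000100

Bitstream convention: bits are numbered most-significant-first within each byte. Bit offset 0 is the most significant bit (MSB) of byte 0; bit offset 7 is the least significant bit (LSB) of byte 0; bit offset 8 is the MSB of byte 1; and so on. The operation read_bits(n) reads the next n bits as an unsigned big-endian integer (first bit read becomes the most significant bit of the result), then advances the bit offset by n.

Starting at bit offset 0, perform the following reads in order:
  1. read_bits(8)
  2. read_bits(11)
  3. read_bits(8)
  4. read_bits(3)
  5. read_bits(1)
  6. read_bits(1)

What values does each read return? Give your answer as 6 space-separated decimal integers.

Read 1: bits[0:8] width=8 -> value=17 (bin 00010001); offset now 8 = byte 1 bit 0; 24 bits remain
Read 2: bits[8:19] width=11 -> value=601 (bin 01001011001); offset now 19 = byte 2 bit 3; 13 bits remain
Read 3: bits[19:27] width=8 -> value=54 (bin 00110110); offset now 27 = byte 3 bit 3; 5 bits remain
Read 4: bits[27:30] width=3 -> value=1 (bin 001); offset now 30 = byte 3 bit 6; 2 bits remain
Read 5: bits[30:31] width=1 -> value=0 (bin 0); offset now 31 = byte 3 bit 7; 1 bits remain
Read 6: bits[31:32] width=1 -> value=0 (bin 0); offset now 32 = byte 4 bit 0; 0 bits remain

Answer: 17 601 54 1 0 0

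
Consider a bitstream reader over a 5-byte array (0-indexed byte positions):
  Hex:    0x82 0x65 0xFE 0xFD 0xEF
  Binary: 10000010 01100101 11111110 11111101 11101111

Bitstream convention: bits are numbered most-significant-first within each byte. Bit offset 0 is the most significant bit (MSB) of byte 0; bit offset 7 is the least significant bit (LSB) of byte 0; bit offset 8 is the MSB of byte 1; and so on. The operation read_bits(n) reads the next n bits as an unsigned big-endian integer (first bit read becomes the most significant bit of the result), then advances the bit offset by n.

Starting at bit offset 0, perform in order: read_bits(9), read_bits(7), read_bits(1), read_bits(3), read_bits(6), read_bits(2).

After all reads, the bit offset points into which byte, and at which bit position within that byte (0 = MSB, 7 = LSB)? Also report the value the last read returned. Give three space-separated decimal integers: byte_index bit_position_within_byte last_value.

Answer: 3 4 3

Derivation:
Read 1: bits[0:9] width=9 -> value=260 (bin 100000100); offset now 9 = byte 1 bit 1; 31 bits remain
Read 2: bits[9:16] width=7 -> value=101 (bin 1100101); offset now 16 = byte 2 bit 0; 24 bits remain
Read 3: bits[16:17] width=1 -> value=1 (bin 1); offset now 17 = byte 2 bit 1; 23 bits remain
Read 4: bits[17:20] width=3 -> value=7 (bin 111); offset now 20 = byte 2 bit 4; 20 bits remain
Read 5: bits[20:26] width=6 -> value=59 (bin 111011); offset now 26 = byte 3 bit 2; 14 bits remain
Read 6: bits[26:28] width=2 -> value=3 (bin 11); offset now 28 = byte 3 bit 4; 12 bits remain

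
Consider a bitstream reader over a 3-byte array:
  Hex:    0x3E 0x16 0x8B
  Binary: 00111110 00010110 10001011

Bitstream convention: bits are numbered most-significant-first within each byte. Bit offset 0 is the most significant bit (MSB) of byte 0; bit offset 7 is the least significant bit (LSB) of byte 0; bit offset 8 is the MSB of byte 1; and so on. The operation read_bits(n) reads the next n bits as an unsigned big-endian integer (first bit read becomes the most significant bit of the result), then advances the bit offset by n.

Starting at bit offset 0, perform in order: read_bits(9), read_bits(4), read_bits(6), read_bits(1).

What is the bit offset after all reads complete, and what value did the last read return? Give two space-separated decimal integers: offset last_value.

Answer: 20 0

Derivation:
Read 1: bits[0:9] width=9 -> value=124 (bin 001111100); offset now 9 = byte 1 bit 1; 15 bits remain
Read 2: bits[9:13] width=4 -> value=2 (bin 0010); offset now 13 = byte 1 bit 5; 11 bits remain
Read 3: bits[13:19] width=6 -> value=52 (bin 110100); offset now 19 = byte 2 bit 3; 5 bits remain
Read 4: bits[19:20] width=1 -> value=0 (bin 0); offset now 20 = byte 2 bit 4; 4 bits remain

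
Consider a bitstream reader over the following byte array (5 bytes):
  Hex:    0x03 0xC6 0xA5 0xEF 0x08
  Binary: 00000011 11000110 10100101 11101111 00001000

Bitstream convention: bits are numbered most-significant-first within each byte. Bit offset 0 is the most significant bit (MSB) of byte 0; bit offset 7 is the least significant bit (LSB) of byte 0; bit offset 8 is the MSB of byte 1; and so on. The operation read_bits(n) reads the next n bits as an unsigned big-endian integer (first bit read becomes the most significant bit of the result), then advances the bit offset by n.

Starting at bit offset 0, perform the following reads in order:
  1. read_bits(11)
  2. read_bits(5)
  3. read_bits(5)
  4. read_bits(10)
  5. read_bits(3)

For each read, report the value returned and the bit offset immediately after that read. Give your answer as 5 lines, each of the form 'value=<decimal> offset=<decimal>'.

Read 1: bits[0:11] width=11 -> value=30 (bin 00000011110); offset now 11 = byte 1 bit 3; 29 bits remain
Read 2: bits[11:16] width=5 -> value=6 (bin 00110); offset now 16 = byte 2 bit 0; 24 bits remain
Read 3: bits[16:21] width=5 -> value=20 (bin 10100); offset now 21 = byte 2 bit 5; 19 bits remain
Read 4: bits[21:31] width=10 -> value=759 (bin 1011110111); offset now 31 = byte 3 bit 7; 9 bits remain
Read 5: bits[31:34] width=3 -> value=4 (bin 100); offset now 34 = byte 4 bit 2; 6 bits remain

Answer: value=30 offset=11
value=6 offset=16
value=20 offset=21
value=759 offset=31
value=4 offset=34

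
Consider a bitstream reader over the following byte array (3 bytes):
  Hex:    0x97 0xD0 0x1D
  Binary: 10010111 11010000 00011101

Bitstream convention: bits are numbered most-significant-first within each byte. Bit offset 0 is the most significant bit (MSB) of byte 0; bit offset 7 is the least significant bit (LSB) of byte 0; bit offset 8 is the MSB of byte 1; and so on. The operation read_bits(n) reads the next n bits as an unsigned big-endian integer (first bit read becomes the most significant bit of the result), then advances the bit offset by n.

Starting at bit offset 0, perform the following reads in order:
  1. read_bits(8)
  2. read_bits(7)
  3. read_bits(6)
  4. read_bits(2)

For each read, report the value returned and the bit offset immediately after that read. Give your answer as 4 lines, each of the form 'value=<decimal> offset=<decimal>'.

Answer: value=151 offset=8
value=104 offset=15
value=3 offset=21
value=2 offset=23

Derivation:
Read 1: bits[0:8] width=8 -> value=151 (bin 10010111); offset now 8 = byte 1 bit 0; 16 bits remain
Read 2: bits[8:15] width=7 -> value=104 (bin 1101000); offset now 15 = byte 1 bit 7; 9 bits remain
Read 3: bits[15:21] width=6 -> value=3 (bin 000011); offset now 21 = byte 2 bit 5; 3 bits remain
Read 4: bits[21:23] width=2 -> value=2 (bin 10); offset now 23 = byte 2 bit 7; 1 bits remain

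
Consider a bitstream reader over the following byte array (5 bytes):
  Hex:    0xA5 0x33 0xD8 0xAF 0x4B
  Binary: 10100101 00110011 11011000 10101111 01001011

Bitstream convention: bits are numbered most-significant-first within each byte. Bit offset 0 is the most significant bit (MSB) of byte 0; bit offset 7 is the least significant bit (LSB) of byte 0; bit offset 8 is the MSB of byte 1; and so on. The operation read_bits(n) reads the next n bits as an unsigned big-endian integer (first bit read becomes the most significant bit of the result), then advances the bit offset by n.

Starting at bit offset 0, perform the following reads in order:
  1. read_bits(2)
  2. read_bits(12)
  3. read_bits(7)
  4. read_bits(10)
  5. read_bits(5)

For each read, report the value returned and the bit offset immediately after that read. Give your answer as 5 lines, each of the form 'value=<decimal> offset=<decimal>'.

Answer: value=2 offset=2
value=2380 offset=14
value=123 offset=21
value=87 offset=31
value=20 offset=36

Derivation:
Read 1: bits[0:2] width=2 -> value=2 (bin 10); offset now 2 = byte 0 bit 2; 38 bits remain
Read 2: bits[2:14] width=12 -> value=2380 (bin 100101001100); offset now 14 = byte 1 bit 6; 26 bits remain
Read 3: bits[14:21] width=7 -> value=123 (bin 1111011); offset now 21 = byte 2 bit 5; 19 bits remain
Read 4: bits[21:31] width=10 -> value=87 (bin 0001010111); offset now 31 = byte 3 bit 7; 9 bits remain
Read 5: bits[31:36] width=5 -> value=20 (bin 10100); offset now 36 = byte 4 bit 4; 4 bits remain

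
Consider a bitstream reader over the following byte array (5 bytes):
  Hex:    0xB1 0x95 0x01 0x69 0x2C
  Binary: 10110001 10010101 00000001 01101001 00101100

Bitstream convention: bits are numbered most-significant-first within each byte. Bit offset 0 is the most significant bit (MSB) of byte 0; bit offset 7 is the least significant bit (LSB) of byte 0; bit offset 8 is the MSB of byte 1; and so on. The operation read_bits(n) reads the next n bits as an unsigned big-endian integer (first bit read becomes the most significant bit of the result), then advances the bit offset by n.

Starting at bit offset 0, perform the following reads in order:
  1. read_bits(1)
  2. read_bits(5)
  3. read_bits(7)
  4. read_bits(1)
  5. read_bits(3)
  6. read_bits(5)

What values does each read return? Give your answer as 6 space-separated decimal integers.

Read 1: bits[0:1] width=1 -> value=1 (bin 1); offset now 1 = byte 0 bit 1; 39 bits remain
Read 2: bits[1:6] width=5 -> value=12 (bin 01100); offset now 6 = byte 0 bit 6; 34 bits remain
Read 3: bits[6:13] width=7 -> value=50 (bin 0110010); offset now 13 = byte 1 bit 5; 27 bits remain
Read 4: bits[13:14] width=1 -> value=1 (bin 1); offset now 14 = byte 1 bit 6; 26 bits remain
Read 5: bits[14:17] width=3 -> value=2 (bin 010); offset now 17 = byte 2 bit 1; 23 bits remain
Read 6: bits[17:22] width=5 -> value=0 (bin 00000); offset now 22 = byte 2 bit 6; 18 bits remain

Answer: 1 12 50 1 2 0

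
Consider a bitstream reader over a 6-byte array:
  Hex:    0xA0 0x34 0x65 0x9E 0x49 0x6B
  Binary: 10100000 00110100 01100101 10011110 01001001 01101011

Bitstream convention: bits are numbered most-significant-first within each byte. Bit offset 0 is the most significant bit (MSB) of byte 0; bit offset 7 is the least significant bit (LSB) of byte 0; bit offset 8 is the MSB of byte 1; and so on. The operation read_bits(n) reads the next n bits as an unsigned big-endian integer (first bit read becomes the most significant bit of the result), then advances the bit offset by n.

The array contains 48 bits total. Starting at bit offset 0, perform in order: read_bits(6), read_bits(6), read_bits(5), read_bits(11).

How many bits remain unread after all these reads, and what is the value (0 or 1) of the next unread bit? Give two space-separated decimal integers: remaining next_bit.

Answer: 20 1

Derivation:
Read 1: bits[0:6] width=6 -> value=40 (bin 101000); offset now 6 = byte 0 bit 6; 42 bits remain
Read 2: bits[6:12] width=6 -> value=3 (bin 000011); offset now 12 = byte 1 bit 4; 36 bits remain
Read 3: bits[12:17] width=5 -> value=8 (bin 01000); offset now 17 = byte 2 bit 1; 31 bits remain
Read 4: bits[17:28] width=11 -> value=1625 (bin 11001011001); offset now 28 = byte 3 bit 4; 20 bits remain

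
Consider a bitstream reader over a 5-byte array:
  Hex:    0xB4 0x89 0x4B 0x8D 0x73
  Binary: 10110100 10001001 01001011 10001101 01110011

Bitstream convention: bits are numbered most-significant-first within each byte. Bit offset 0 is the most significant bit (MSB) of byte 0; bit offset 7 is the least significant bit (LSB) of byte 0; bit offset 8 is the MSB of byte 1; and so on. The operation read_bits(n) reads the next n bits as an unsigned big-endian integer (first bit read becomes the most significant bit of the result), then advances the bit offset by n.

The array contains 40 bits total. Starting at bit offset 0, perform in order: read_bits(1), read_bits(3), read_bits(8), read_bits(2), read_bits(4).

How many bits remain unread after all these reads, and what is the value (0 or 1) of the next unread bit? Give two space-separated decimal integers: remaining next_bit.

Answer: 22 0

Derivation:
Read 1: bits[0:1] width=1 -> value=1 (bin 1); offset now 1 = byte 0 bit 1; 39 bits remain
Read 2: bits[1:4] width=3 -> value=3 (bin 011); offset now 4 = byte 0 bit 4; 36 bits remain
Read 3: bits[4:12] width=8 -> value=72 (bin 01001000); offset now 12 = byte 1 bit 4; 28 bits remain
Read 4: bits[12:14] width=2 -> value=2 (bin 10); offset now 14 = byte 1 bit 6; 26 bits remain
Read 5: bits[14:18] width=4 -> value=5 (bin 0101); offset now 18 = byte 2 bit 2; 22 bits remain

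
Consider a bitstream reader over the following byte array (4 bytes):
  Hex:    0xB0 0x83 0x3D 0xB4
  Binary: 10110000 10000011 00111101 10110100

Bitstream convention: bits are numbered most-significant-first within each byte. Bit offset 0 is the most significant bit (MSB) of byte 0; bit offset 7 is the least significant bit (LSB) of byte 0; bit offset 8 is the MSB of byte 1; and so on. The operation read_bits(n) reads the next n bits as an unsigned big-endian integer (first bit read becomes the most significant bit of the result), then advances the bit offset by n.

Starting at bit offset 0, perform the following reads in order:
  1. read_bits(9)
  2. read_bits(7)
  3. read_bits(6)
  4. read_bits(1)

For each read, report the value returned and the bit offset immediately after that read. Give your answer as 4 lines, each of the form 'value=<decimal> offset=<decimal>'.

Read 1: bits[0:9] width=9 -> value=353 (bin 101100001); offset now 9 = byte 1 bit 1; 23 bits remain
Read 2: bits[9:16] width=7 -> value=3 (bin 0000011); offset now 16 = byte 2 bit 0; 16 bits remain
Read 3: bits[16:22] width=6 -> value=15 (bin 001111); offset now 22 = byte 2 bit 6; 10 bits remain
Read 4: bits[22:23] width=1 -> value=0 (bin 0); offset now 23 = byte 2 bit 7; 9 bits remain

Answer: value=353 offset=9
value=3 offset=16
value=15 offset=22
value=0 offset=23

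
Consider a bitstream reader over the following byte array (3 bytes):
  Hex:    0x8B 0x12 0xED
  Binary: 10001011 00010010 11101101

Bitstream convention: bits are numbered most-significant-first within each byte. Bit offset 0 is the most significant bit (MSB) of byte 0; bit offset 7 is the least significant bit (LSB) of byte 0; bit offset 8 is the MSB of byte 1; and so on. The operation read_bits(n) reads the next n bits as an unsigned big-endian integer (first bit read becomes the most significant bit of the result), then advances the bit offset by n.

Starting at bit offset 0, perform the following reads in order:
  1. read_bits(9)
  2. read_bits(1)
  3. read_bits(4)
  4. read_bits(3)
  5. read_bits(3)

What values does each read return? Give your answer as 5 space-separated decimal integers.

Answer: 278 0 4 5 6

Derivation:
Read 1: bits[0:9] width=9 -> value=278 (bin 100010110); offset now 9 = byte 1 bit 1; 15 bits remain
Read 2: bits[9:10] width=1 -> value=0 (bin 0); offset now 10 = byte 1 bit 2; 14 bits remain
Read 3: bits[10:14] width=4 -> value=4 (bin 0100); offset now 14 = byte 1 bit 6; 10 bits remain
Read 4: bits[14:17] width=3 -> value=5 (bin 101); offset now 17 = byte 2 bit 1; 7 bits remain
Read 5: bits[17:20] width=3 -> value=6 (bin 110); offset now 20 = byte 2 bit 4; 4 bits remain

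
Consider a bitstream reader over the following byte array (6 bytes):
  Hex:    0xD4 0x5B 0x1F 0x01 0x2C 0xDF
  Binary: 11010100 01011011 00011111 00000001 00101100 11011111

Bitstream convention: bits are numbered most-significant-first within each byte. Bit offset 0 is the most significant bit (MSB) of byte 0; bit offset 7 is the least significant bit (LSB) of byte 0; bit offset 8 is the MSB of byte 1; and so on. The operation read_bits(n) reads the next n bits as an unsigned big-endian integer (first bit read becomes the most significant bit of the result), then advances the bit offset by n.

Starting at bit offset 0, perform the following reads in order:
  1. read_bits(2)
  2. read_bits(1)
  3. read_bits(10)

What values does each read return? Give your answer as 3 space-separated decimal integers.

Answer: 3 0 651

Derivation:
Read 1: bits[0:2] width=2 -> value=3 (bin 11); offset now 2 = byte 0 bit 2; 46 bits remain
Read 2: bits[2:3] width=1 -> value=0 (bin 0); offset now 3 = byte 0 bit 3; 45 bits remain
Read 3: bits[3:13] width=10 -> value=651 (bin 1010001011); offset now 13 = byte 1 bit 5; 35 bits remain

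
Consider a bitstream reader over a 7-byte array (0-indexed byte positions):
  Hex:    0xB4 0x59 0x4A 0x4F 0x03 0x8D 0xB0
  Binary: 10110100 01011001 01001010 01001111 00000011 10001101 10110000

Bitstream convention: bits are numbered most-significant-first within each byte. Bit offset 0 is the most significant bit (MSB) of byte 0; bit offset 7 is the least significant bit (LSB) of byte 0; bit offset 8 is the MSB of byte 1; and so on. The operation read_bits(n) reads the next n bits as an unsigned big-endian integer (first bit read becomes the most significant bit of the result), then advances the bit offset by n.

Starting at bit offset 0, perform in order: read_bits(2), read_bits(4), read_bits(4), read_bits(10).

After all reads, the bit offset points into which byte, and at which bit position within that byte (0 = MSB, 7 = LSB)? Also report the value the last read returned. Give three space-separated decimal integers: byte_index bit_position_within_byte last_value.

Answer: 2 4 404

Derivation:
Read 1: bits[0:2] width=2 -> value=2 (bin 10); offset now 2 = byte 0 bit 2; 54 bits remain
Read 2: bits[2:6] width=4 -> value=13 (bin 1101); offset now 6 = byte 0 bit 6; 50 bits remain
Read 3: bits[6:10] width=4 -> value=1 (bin 0001); offset now 10 = byte 1 bit 2; 46 bits remain
Read 4: bits[10:20] width=10 -> value=404 (bin 0110010100); offset now 20 = byte 2 bit 4; 36 bits remain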